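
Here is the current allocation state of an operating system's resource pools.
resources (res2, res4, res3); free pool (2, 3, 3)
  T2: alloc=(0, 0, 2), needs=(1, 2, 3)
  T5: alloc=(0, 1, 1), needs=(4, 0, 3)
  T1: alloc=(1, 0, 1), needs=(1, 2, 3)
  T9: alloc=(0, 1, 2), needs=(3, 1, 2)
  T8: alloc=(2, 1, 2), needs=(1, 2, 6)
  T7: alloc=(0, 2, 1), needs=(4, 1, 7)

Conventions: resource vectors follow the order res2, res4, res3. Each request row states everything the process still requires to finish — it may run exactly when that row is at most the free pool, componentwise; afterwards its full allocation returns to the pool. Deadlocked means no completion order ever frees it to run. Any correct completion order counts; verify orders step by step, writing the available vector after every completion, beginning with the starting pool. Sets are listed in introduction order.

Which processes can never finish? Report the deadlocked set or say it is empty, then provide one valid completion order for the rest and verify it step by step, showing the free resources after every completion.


The deadlocked set is empty.
Key observation: no deadlock: T1 fits now, and the freed resources carry the rest through.
A valid finishing order for the others: T1, T9, T2, T8, T7, T5. Verifying each step:
  pool = (2, 3, 3)
  T1 needs (1, 2, 3) <= (2, 3, 3) -> finishes; pool += (1, 0, 1) = (3, 3, 4)
  T9 needs (3, 1, 2) <= (3, 3, 4) -> finishes; pool += (0, 1, 2) = (3, 4, 6)
  T2 needs (1, 2, 3) <= (3, 4, 6) -> finishes; pool += (0, 0, 2) = (3, 4, 8)
  T8 needs (1, 2, 6) <= (3, 4, 8) -> finishes; pool += (2, 1, 2) = (5, 5, 10)
  T7 needs (4, 1, 7) <= (5, 5, 10) -> finishes; pool += (0, 2, 1) = (5, 7, 11)
  T5 needs (4, 0, 3) <= (5, 7, 11) -> finishes; pool += (0, 1, 1) = (5, 8, 12)


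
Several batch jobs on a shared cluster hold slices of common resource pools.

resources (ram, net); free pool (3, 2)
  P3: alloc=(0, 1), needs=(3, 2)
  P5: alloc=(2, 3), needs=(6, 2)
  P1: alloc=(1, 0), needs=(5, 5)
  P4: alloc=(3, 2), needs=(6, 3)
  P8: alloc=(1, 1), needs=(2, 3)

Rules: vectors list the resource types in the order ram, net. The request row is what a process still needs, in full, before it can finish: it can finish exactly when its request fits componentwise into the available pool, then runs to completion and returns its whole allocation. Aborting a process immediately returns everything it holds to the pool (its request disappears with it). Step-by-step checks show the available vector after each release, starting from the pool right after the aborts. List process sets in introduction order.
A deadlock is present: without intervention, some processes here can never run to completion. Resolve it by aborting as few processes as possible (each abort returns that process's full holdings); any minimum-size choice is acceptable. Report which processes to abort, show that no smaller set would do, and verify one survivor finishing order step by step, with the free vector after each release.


Abort P4.
Key observation: P5 had no path to completion before; after the abort of P4 ((3, 2) returned), step 3 is where it fits.
Why nothing smaller works: aborting no one leaves the state deadlocked as given.
Survivors finish in the order: P8, P3, P5, P1. Verifying each step (pool after the aborts first):
  pool = (6, 4)
  P8 needs (2, 3) <= (6, 4) -> finishes; pool += (1, 1) = (7, 5)
  P3 needs (3, 2) <= (7, 5) -> finishes; pool += (0, 1) = (7, 6)
  P5 needs (6, 2) <= (7, 6) -> finishes; pool += (2, 3) = (9, 9)
  P1 needs (5, 5) <= (9, 9) -> finishes; pool += (1, 0) = (10, 9)


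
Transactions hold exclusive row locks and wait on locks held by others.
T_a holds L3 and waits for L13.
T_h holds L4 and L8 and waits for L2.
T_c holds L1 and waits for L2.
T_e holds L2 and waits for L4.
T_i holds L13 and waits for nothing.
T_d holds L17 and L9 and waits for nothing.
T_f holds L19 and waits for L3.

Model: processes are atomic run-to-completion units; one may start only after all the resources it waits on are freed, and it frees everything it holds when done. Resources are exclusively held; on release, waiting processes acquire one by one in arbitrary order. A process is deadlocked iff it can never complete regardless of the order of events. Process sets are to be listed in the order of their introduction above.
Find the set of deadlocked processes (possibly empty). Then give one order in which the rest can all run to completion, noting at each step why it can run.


The deadlocked set is T_h, T_c and T_e.
Key observation: the cycle T_h -> T_e -> T_h can never break — each member waits on the next; T_c waits into the deadlock from upstream.
One completion order for the rest: T_i, T_a, T_f, T_d.
Walking it through:
  T_i waits on nothing -> runs at once and releases L13
  run T_a (all its waits — L13 — are resolved); releases L3
  run T_f (all its waits — L3 — are resolved); releases L19
  T_d waits on nothing -> runs at once and releases L17 and L9


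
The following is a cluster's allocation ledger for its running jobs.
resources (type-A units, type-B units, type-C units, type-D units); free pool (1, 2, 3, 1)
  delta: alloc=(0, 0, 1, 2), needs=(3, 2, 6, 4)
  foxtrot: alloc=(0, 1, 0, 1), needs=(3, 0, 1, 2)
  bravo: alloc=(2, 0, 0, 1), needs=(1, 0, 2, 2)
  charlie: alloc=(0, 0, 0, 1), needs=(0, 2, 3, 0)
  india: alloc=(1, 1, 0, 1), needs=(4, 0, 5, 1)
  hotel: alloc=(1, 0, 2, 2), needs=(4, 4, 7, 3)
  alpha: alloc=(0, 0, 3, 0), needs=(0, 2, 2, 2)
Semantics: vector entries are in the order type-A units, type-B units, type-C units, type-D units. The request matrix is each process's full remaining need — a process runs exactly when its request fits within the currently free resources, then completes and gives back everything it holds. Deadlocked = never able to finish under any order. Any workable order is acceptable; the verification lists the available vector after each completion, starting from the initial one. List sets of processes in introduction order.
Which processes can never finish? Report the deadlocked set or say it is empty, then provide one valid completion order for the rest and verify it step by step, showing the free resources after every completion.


Deadlocked set: india and hotel.
Key observation: the wall is type-A units: completing charlie, bravo, alpha, foxtrot, delta brings the pool only to (3, 3, 7, 6), and all the rest need more.
The rest can finish in the order charlie, bravo, alpha, foxtrot, delta. Verifying each step:
  pool = (1, 2, 3, 1)
  charlie needs (0, 2, 3, 0) <= (1, 2, 3, 1) -> finishes; pool += (0, 0, 0, 1) = (1, 2, 3, 2)
  bravo needs (1, 0, 2, 2) <= (1, 2, 3, 2) -> finishes; pool += (2, 0, 0, 1) = (3, 2, 3, 3)
  alpha needs (0, 2, 2, 2) <= (3, 2, 3, 3) -> finishes; pool += (0, 0, 3, 0) = (3, 2, 6, 3)
  foxtrot needs (3, 0, 1, 2) <= (3, 2, 6, 3) -> finishes; pool += (0, 1, 0, 1) = (3, 3, 6, 4)
  delta needs (3, 2, 6, 4) <= (3, 3, 6, 4) -> finishes; pool += (0, 0, 1, 2) = (3, 3, 7, 6)
None of the blocked processes ever fits:
  india still needs (4, 0, 5, 1) but only (3, 3, 7, 6) is free — short on type-A units
  hotel still needs (4, 4, 7, 3) but only (3, 3, 7, 6) is free — short on type-A units and type-B units


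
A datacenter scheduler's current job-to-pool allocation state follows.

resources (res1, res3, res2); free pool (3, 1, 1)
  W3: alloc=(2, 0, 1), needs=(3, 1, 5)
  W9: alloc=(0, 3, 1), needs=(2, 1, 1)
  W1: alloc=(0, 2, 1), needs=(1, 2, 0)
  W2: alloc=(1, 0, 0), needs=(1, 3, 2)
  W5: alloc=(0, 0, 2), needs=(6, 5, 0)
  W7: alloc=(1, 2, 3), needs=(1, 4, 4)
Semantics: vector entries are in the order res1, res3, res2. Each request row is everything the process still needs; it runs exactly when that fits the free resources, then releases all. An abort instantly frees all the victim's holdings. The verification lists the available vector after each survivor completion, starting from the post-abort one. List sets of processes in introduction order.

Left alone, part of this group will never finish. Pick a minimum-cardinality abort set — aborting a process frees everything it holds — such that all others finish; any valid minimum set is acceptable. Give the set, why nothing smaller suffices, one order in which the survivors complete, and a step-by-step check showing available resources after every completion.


Abort W3.
Key observation: aborting W3 returns (2, 0, 1), and W7 — hopeless before — runs at step 4 with the returned capacity in the pool.
Why nothing smaller works: aborting no one leaves the state deadlocked as given.
Survivors finish in the order: W9, W1, W2, W7, W5. Verifying each step (pool after the aborts first):
  pool = (5, 1, 2)
  W9 needs (2, 1, 1) <= (5, 1, 2) -> finishes; pool += (0, 3, 1) = (5, 4, 3)
  W1 needs (1, 2, 0) <= (5, 4, 3) -> finishes; pool += (0, 2, 1) = (5, 6, 4)
  W2 needs (1, 3, 2) <= (5, 6, 4) -> finishes; pool += (1, 0, 0) = (6, 6, 4)
  W7 needs (1, 4, 4) <= (6, 6, 4) -> finishes; pool += (1, 2, 3) = (7, 8, 7)
  W5 needs (6, 5, 0) <= (7, 8, 7) -> finishes; pool += (0, 0, 2) = (7, 8, 9)


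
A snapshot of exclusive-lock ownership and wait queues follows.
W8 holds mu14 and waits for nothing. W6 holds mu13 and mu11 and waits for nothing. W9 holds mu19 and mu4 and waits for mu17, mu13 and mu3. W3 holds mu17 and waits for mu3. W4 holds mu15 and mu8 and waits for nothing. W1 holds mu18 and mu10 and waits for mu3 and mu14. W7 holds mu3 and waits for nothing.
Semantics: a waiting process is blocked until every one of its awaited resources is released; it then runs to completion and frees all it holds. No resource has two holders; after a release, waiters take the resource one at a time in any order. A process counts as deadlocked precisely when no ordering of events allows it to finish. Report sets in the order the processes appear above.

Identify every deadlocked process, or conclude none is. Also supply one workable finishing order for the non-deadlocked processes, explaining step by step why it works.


No process is deadlocked.
Key observation: although several processes wait, no cycle exists — each chain bottoms out at a free runner.
The rest can finish in the order W8, W7, W3, W6, W1, W4, W9.
Step-by-step check:
  W8 waits on nothing -> runs at once and releases mu14
  W7 waits on nothing -> runs at once and releases mu3
  W3 waits on mu3 — all released -> runs and releases mu17
  W6 waits on nothing -> runs at once and releases mu13 and mu11
  W1 waits on mu3 and mu14 — all released -> runs and releases mu18 and mu10
  W4 waits on nothing -> runs at once and releases mu15 and mu8
  W9 waits on mu17, mu13 and mu3 — all released -> runs and releases mu19 and mu4


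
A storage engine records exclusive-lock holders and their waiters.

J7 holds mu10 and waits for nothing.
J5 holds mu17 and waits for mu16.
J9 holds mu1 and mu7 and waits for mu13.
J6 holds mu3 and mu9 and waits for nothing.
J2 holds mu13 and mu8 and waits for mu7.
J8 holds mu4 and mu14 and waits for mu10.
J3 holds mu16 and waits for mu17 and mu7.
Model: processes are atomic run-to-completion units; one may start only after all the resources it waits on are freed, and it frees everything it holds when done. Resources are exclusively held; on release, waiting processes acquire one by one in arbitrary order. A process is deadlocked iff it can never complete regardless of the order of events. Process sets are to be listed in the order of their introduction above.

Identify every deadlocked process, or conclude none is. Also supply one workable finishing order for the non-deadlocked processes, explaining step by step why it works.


The deadlocked set is J5, J9, J2 and J3.
Key observation: the waits loop around J5 -> J3 -> J5 with no way out; J9 and J2 are caught in further circular waits.
A valid finishing order for the others: J7, J6, J8.
Step-by-step check:
  J7: no waits; runs immediately, freeing mu10
  J6: no waits; runs immediately, freeing mu3 and mu9
  run J8 (all its waits — mu10 — are resolved); releases mu4 and mu14


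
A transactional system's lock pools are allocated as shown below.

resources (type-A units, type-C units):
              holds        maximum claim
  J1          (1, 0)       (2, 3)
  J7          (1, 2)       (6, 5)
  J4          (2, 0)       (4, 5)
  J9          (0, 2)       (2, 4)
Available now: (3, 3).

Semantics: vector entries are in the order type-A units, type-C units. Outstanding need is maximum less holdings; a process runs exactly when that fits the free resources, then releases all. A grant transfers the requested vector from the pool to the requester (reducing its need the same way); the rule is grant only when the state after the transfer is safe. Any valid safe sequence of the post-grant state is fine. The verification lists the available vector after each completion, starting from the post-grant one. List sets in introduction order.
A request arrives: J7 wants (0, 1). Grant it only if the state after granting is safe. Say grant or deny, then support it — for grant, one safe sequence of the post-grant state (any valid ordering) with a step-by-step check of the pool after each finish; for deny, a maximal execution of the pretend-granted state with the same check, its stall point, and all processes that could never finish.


DENY: after the grant no complete ordering would exist.
Key observation: after J9, J1 the pool peaks at (4, 4), and each blocked process is short somewhere: J7 on type-A units; J4 on type-C units.
On the post-grant state, J9, J1 is a maximal run — nothing extends it. Step-by-step check:
  pool = (3, 2)
  J9 needs (2, 2) <= (3, 2) -> finishes; pool += (0, 2) = (3, 4)
  J1 needs (1, 3) <= (3, 4) -> finishes; pool += (1, 0) = (4, 4)
  blocked: J7 wants (5, 2), pool (4, 4) — not enough type-A units
  blocked: J4 wants (2, 5), pool (4, 4) — not enough type-C units
Had the request been granted, J7 and J4 could never finish.


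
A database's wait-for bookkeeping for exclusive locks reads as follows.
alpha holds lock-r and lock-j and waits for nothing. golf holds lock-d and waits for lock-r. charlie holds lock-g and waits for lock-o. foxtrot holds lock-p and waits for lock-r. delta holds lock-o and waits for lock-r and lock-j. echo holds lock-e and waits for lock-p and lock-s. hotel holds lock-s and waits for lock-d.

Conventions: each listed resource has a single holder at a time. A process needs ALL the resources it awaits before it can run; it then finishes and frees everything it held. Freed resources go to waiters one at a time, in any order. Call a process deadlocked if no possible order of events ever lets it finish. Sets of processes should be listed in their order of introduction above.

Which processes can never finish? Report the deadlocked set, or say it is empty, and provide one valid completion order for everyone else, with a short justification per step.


The deadlocked set is empty.
Key observation: although several processes wait, no cycle exists — each chain bottoms out at a free runner.
The rest can finish in the order alpha, delta, golf, charlie, hotel, foxtrot, echo.
Step-by-step check:
  run alpha (it waits on nothing); releases lock-r and lock-j
  delta waits on lock-r and lock-j — all released -> runs and releases lock-o
  golf waits on lock-r — all released -> runs and releases lock-d
  charlie waits on lock-o — all released -> runs and releases lock-g
  hotel waits on lock-d — all released -> runs and releases lock-s
  foxtrot waits on lock-r — all released -> runs and releases lock-p
  echo waits on lock-p and lock-s — all released -> runs and releases lock-e


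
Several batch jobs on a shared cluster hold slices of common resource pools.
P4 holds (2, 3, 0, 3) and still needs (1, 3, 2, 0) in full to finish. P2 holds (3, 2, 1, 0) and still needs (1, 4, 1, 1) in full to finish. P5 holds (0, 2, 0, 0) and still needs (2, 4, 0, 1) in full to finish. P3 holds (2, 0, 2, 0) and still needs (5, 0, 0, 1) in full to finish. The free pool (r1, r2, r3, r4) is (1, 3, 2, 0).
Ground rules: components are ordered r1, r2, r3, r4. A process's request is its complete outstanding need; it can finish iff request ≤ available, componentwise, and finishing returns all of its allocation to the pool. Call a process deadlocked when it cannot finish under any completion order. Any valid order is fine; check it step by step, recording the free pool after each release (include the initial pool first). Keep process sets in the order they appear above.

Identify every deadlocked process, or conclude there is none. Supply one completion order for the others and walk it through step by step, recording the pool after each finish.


The deadlocked set is empty.
Key observation: beginning at P4, releases accumulate fast enough that every process eventually fits.
A valid finishing order for the others: P4, P5, P2, P3. Walking it through:
  pool = (1, 3, 2, 0)
  run P4 (needs (1, 3, 2, 0), free (1, 3, 2, 0)); after release of (2, 3, 0, 3) the pool is (3, 6, 2, 3)
  run P5 (needs (2, 4, 0, 1), free (3, 6, 2, 3)); after release of (0, 2, 0, 0) the pool is (3, 8, 2, 3)
  run P2 (needs (1, 4, 1, 1), free (3, 8, 2, 3)); after release of (3, 2, 1, 0) the pool is (6, 10, 3, 3)
  run P3 (needs (5, 0, 0, 1), free (6, 10, 3, 3)); after release of (2, 0, 2, 0) the pool is (8, 10, 5, 3)


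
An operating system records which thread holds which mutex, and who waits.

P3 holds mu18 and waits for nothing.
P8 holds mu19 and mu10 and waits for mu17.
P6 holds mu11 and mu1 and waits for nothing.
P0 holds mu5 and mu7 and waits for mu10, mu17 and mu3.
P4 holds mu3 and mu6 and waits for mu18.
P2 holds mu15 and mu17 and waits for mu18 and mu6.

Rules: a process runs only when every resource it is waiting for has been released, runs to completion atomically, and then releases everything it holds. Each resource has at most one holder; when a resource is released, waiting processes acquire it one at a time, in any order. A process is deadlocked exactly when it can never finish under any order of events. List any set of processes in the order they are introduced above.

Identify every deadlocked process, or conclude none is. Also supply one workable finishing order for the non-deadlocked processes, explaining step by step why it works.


No process is deadlocked.
Key observation: the waits form no ring: some process can always run, and its releases unblock the others one by one.
One completion order for the rest: P6, P3, P4, P2, P8, P0.
Walking it through:
  P6: no waits; runs immediately, freeing mu11 and mu1
  P3: no waits; runs immediately, freeing mu18
  P4: everything it awaited (mu18) is free; runs, freeing mu3 and mu6
  P2: everything it awaited (mu18 and mu6) is free; runs, freeing mu15 and mu17
  P8: everything it awaited (mu17) is free; runs, freeing mu19 and mu10
  P0: everything it awaited (mu10, mu17 and mu3) is free; runs, freeing mu5 and mu7


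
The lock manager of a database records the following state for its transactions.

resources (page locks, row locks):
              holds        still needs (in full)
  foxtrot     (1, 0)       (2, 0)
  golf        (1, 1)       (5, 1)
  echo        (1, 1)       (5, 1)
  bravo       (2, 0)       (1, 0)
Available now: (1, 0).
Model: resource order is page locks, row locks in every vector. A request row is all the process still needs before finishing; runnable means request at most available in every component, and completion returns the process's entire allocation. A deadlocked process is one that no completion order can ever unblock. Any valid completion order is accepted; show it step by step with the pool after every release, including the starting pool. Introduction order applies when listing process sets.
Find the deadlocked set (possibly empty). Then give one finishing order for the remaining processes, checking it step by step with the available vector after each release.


Deadlocked: golf and echo.
Key observation: bravo, foxtrot can finish, but then (4, 0) is all there is, and the blocked group's page locks demands exceed it.
One completion order for the rest: bravo, foxtrot. Step-by-step check:
  pool = (1, 0)
  bravo: need (1, 0) fits (1, 0); releases (2, 0), pool now (3, 0)
  foxtrot: need (2, 0) fits (3, 0); releases (1, 0), pool now (4, 0)
The stuck group stays short no matter what:
  golf still needs (5, 1) but only (4, 0) is free — short on page locks and row locks
  echo still needs (5, 1) but only (4, 0) is free — short on page locks and row locks


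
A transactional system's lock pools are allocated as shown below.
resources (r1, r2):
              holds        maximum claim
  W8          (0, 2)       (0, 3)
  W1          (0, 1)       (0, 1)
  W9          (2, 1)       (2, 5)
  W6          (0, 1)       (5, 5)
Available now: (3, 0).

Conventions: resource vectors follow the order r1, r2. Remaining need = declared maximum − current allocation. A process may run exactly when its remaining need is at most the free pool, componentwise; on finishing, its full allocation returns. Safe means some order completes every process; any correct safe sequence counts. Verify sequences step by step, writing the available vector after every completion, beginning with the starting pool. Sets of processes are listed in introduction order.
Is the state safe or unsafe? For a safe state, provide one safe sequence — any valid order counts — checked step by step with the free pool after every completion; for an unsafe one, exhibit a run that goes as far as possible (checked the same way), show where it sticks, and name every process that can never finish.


UNSAFE.
Key observation: even finishing W1, W8 leaves just (3, 3) free — too little r2 for any of the remaining processes.
Going as far as possible: W1, W8; after that, nothing fits. Walking it through:
  pool = (3, 0)
  run W1 (needs (0, 0), free (3, 0)); after release of (0, 1) the pool is (3, 1)
  run W8 (needs (0, 1), free (3, 1)); after release of (0, 2) the pool is (3, 3)
  W9 still needs (0, 4) but only (3, 3) is free — short on r2
  W6 still needs (5, 4) but only (3, 3) is free — short on r1 and r2
Never able to finish: W9 and W6.


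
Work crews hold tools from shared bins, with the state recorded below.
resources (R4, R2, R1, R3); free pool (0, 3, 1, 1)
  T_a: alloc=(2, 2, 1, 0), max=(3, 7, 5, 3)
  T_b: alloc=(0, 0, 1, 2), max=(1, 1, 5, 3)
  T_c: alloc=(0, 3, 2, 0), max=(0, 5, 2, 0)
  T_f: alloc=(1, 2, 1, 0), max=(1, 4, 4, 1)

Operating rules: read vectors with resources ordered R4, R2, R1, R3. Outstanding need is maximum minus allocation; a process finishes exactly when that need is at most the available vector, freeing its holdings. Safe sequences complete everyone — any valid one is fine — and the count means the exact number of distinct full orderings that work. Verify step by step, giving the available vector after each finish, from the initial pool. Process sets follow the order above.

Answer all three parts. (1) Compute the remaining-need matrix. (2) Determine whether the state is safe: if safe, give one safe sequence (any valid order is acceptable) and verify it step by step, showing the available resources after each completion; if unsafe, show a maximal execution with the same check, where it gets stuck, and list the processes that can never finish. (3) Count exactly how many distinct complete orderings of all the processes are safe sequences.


(1) Outstanding need per process (order R4, R2, R1, R3):
  T_a: (1, 5, 4, 3)
  T_b: (1, 1, 4, 1)
  T_c: (0, 2, 0, 0)
  T_f: (0, 2, 3, 1)
(2) SAFE — a valid safe sequence is T_c, T_f, T_b, T_a.
Key observation: the order's first zero-slack moment is T_f ((0, 2, 3, 1) needed, (0, 6, 3, 1) free — a requested resource with nothing to spare).
Check, step by step:
  pool = (0, 3, 1, 1)
  T_c: need (0, 2, 0, 0) fits (0, 3, 1, 1); releases (0, 3, 2, 0), pool now (0, 6, 3, 1)
  T_f: need (0, 2, 3, 1) fits (0, 6, 3, 1); releases (1, 2, 1, 0), pool now (1, 8, 4, 1)
  T_b: need (1, 1, 4, 1) fits (1, 8, 4, 1); releases (0, 0, 1, 2), pool now (1, 8, 5, 3)
  T_a: need (1, 5, 4, 3) fits (1, 8, 5, 3); releases (2, 2, 1, 0), pool now (3, 10, 6, 3)
(3) Exactly 1 of the possible complete orderings is a safe sequence.


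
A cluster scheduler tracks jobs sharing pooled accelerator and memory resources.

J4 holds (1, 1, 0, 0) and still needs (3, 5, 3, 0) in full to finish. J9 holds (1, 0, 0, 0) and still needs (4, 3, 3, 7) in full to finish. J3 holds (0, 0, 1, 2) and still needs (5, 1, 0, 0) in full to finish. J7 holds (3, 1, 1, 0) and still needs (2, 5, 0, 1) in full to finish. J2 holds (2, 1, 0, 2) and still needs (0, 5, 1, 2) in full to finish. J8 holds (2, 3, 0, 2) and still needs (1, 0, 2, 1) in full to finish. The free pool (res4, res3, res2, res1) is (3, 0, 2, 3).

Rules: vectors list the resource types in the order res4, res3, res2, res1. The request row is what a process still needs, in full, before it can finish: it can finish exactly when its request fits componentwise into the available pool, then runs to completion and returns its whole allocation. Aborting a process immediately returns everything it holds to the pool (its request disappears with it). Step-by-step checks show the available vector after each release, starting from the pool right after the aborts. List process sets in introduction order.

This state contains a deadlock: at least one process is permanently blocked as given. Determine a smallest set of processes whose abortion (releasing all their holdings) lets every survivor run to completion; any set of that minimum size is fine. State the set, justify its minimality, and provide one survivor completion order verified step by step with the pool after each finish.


The answer: abort J7 and J2.
Key observation: J4 was stuck for good until J7 and J2 gave back (5, 2, 1, 2); in the order shown it finishes at step 3.
Why nothing smaller works — every single abort fails: J4 alone leaves J7 blocked (short on res3); J9 alone leaves J4 blocked (short on res3); J3 alone leaves J4 blocked (short on res3); J7 alone leaves J4 blocked (short on res3); J2 alone leaves J4 blocked (short on res3); J8 alone leaves J4 blocked (short on res3).
One survivor order: J3, J8, J4, J9. Verifying each step (post-abort pool first):
  pool = (8, 2, 3, 5)
  J3 needs (5, 1, 0, 0) <= (8, 2, 3, 5) -> finishes; pool += (0, 0, 1, 2) = (8, 2, 4, 7)
  J8 needs (1, 0, 2, 1) <= (8, 2, 4, 7) -> finishes; pool += (2, 3, 0, 2) = (10, 5, 4, 9)
  J4 needs (3, 5, 3, 0) <= (10, 5, 4, 9) -> finishes; pool += (1, 1, 0, 0) = (11, 6, 4, 9)
  J9 needs (4, 3, 3, 7) <= (11, 6, 4, 9) -> finishes; pool += (1, 0, 0, 0) = (12, 6, 4, 9)


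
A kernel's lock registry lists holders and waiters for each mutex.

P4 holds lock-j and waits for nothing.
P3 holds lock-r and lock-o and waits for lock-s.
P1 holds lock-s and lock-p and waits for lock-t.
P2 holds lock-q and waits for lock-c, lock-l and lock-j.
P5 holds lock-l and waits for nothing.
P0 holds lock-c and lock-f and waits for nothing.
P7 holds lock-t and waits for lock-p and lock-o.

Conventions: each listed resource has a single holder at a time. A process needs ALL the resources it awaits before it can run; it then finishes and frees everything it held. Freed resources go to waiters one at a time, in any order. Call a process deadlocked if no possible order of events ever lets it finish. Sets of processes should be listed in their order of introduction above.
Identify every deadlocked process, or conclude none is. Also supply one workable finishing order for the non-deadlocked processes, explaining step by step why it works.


Deadlocked set: P3, P1 and P7.
Key observation: the loop P3 -> P1 -> P7 -> P3 blocks itself forever; no other process is dragged down with it.
A valid finishing order for the others: P4, P5, P0, P2.
Check, step by step:
  P4 waits on nothing -> runs at once and releases lock-j
  P5 waits on nothing -> runs at once and releases lock-l
  P0 waits on nothing -> runs at once and releases lock-c and lock-f
  run P2 (all its waits — lock-c, lock-l and lock-j — are resolved); releases lock-q


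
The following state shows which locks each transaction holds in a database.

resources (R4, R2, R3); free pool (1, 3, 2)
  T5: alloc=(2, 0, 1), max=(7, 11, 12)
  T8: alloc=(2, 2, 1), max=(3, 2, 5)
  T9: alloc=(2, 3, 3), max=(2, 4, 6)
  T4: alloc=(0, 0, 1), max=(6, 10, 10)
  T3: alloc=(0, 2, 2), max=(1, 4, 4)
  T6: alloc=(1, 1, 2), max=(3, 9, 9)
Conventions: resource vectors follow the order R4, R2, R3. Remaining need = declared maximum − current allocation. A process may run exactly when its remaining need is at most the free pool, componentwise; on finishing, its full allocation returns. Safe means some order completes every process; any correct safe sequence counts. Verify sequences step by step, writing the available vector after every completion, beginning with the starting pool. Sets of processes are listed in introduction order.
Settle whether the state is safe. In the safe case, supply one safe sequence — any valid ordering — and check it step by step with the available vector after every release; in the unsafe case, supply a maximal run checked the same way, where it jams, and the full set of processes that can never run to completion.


The state is SAFE; one workable sequence: T3, T9, T8, T6, T4, T5.
Key observation: T3 marks the first exact bind of the order: its need (1, 2, 2) fits the free (1, 3, 2) with zero slack on a requested resource.
Step-by-step check:
  pool = (1, 3, 2)
  T3 needs (1, 2, 2) <= (1, 3, 2) -> finishes; pool += (0, 2, 2) = (1, 5, 4)
  T9 needs (0, 1, 3) <= (1, 5, 4) -> finishes; pool += (2, 3, 3) = (3, 8, 7)
  T8 needs (1, 0, 4) <= (3, 8, 7) -> finishes; pool += (2, 2, 1) = (5, 10, 8)
  T6 needs (2, 8, 7) <= (5, 10, 8) -> finishes; pool += (1, 1, 2) = (6, 11, 10)
  T4 needs (6, 10, 9) <= (6, 11, 10) -> finishes; pool += (0, 0, 1) = (6, 11, 11)
  T5 needs (5, 11, 11) <= (6, 11, 11) -> finishes; pool += (2, 0, 1) = (8, 11, 12)


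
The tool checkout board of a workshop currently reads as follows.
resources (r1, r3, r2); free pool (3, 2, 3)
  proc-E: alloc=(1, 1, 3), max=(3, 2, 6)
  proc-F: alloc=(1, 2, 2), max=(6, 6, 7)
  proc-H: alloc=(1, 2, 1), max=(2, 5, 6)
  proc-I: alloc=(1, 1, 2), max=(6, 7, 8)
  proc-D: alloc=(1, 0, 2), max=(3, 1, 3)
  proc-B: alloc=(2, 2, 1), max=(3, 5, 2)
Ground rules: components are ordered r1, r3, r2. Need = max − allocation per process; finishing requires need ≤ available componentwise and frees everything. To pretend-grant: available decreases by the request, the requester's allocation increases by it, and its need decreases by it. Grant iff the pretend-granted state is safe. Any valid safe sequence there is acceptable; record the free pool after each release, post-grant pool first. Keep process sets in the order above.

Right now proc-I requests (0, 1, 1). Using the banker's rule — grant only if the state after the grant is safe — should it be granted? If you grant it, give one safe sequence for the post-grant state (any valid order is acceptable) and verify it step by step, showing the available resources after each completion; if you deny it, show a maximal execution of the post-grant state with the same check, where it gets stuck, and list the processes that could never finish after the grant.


DENY — the pretend-granted state is unsafe.
Key observation: the wall is r3: completing proc-D, proc-E brings the pool only to (5, 2, 7), and all the rest need more.
After a pretend grant, a maximal execution: proc-D, proc-E — then nothing else fits. Walking it through:
  pool = (3, 1, 2)
  proc-D needs (2, 1, 1) <= (3, 1, 2) -> finishes; pool += (1, 0, 2) = (4, 1, 4)
  proc-E needs (2, 1, 3) <= (4, 1, 4) -> finishes; pool += (1, 1, 3) = (5, 2, 7)
  proc-F still needs (5, 4, 5) but only (5, 2, 7) is free — short on r3
  proc-H still needs (1, 3, 5) but only (5, 2, 7) is free — short on r3
  proc-I still needs (5, 5, 5) but only (5, 2, 7) is free — short on r3
  proc-B still needs (1, 3, 1) but only (5, 2, 7) is free — short on r3
Processes that could never finish after the grant: proc-F, proc-H, proc-I and proc-B.


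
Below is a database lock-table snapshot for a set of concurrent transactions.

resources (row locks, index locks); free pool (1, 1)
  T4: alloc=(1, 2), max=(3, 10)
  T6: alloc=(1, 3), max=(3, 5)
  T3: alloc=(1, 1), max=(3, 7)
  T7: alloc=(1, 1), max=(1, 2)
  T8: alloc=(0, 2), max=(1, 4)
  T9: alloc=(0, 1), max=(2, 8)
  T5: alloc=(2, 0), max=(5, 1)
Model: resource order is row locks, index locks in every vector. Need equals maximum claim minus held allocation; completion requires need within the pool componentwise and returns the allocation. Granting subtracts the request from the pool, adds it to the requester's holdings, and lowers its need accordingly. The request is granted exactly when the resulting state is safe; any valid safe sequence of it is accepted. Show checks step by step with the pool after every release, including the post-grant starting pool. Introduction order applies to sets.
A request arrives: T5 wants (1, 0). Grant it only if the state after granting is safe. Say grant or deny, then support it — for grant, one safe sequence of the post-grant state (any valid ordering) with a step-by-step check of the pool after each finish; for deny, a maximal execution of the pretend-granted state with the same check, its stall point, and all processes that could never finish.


DENY — the pretend-granted state is unsafe.
Key observation: T7, T8 can finish, but then (1, 4) is all there is, and the blocked group's row locks demands exceed it.
On the post-grant state, T7, T8 is a maximal run — nothing extends it. Step-by-step check:
  pool = (0, 1)
  run T7 (needs (0, 1), free (0, 1)); after release of (1, 1) the pool is (1, 2)
  run T8 (needs (1, 2), free (1, 2)); after release of (0, 2) the pool is (1, 4)
  T4 still needs (2, 8) but only (1, 4) is free — short on row locks and index locks
  T6 still needs (2, 2) but only (1, 4) is free — short on row locks
  T3 still needs (2, 6) but only (1, 4) is free — short on row locks and index locks
  T9 still needs (2, 7) but only (1, 4) is free — short on row locks and index locks
  T5 still needs (2, 1) but only (1, 4) is free — short on row locks
Processes that could never finish after the grant: T4, T6, T3, T9 and T5.


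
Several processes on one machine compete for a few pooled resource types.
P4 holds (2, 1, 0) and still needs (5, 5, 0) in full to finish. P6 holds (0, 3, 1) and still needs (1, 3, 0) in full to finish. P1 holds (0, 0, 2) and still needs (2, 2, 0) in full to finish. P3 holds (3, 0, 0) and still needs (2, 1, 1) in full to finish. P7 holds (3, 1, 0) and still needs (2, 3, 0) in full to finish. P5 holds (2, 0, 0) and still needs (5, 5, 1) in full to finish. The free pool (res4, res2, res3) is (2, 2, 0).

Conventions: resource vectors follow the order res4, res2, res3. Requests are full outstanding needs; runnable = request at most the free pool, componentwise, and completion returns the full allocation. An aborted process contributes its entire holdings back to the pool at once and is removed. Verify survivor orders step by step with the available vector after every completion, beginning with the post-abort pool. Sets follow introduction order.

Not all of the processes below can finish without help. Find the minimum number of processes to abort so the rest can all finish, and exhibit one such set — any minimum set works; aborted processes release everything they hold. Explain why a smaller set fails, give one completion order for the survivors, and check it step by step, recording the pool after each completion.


The answer: abort P4.
Key observation: before aborting P4, P6 was permanently blocked — no order could ever run it; afterwards it completes at step 1.
Why nothing smaller works: aborting no one leaves the state deadlocked as given.
The survivors complete as P6, P3, P7, P5, P1. Verifying each step (starting from the post-abort pool):
  pool = (4, 3, 0)
  P6 needs (1, 3, 0) <= (4, 3, 0) -> finishes; pool += (0, 3, 1) = (4, 6, 1)
  P3 needs (2, 1, 1) <= (4, 6, 1) -> finishes; pool += (3, 0, 0) = (7, 6, 1)
  P7 needs (2, 3, 0) <= (7, 6, 1) -> finishes; pool += (3, 1, 0) = (10, 7, 1)
  P5 needs (5, 5, 1) <= (10, 7, 1) -> finishes; pool += (2, 0, 0) = (12, 7, 1)
  P1 needs (2, 2, 0) <= (12, 7, 1) -> finishes; pool += (0, 0, 2) = (12, 7, 3)


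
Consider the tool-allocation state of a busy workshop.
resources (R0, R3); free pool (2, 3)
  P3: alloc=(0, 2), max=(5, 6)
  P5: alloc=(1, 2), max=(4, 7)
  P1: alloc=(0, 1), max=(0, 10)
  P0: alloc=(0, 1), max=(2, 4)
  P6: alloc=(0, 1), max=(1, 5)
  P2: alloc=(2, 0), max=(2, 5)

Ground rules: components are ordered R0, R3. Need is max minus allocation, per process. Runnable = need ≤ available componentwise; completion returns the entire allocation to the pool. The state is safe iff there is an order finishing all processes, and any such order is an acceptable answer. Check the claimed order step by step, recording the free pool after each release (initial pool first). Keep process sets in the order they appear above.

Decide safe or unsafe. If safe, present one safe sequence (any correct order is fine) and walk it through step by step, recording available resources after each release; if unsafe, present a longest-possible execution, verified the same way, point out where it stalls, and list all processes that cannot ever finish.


SAFE, for example via the order P0, P6, P2, P5, P3, P1.
Key observation: at P0 the run first touches a limit — (2, 3) against (2, 3), exact on a resource it actually requests.
Walking it through:
  pool = (2, 3)
  run P0 (needs (2, 3), free (2, 3)); after release of (0, 1) the pool is (2, 4)
  run P6 (needs (1, 4), free (2, 4)); after release of (0, 1) the pool is (2, 5)
  run P2 (needs (0, 5), free (2, 5)); after release of (2, 0) the pool is (4, 5)
  run P5 (needs (3, 5), free (4, 5)); after release of (1, 2) the pool is (5, 7)
  run P3 (needs (5, 4), free (5, 7)); after release of (0, 2) the pool is (5, 9)
  run P1 (needs (0, 9), free (5, 9)); after release of (0, 1) the pool is (5, 10)


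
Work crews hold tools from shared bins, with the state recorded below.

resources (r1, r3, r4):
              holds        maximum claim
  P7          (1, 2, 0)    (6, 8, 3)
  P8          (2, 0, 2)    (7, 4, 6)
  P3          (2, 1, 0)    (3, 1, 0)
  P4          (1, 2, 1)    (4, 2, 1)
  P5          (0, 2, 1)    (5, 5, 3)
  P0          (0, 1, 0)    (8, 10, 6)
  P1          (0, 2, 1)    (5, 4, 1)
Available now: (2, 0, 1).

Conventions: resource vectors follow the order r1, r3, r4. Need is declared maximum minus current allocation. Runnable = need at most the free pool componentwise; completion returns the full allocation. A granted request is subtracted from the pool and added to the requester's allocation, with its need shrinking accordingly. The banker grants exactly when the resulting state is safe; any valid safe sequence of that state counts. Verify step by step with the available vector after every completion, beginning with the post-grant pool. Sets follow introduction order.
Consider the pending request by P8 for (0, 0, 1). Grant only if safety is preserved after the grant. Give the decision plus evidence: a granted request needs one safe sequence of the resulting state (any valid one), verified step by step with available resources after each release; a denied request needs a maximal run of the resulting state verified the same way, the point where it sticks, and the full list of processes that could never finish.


GRANT — the state after the grant stays safe, e.g. via P3, P4, P1, P5, P8, P7, P0.
Key observation: granting shrinks the pool to (2, 0, 0), yet P3 still fits and the chain goes through.
Check on the post-grant state, step by step:
  pool = (2, 0, 0)
  P3 needs (1, 0, 0) <= (2, 0, 0) -> finishes; pool += (2, 1, 0) = (4, 1, 0)
  P4 needs (3, 0, 0) <= (4, 1, 0) -> finishes; pool += (1, 2, 1) = (5, 3, 1)
  P1 needs (5, 2, 0) <= (5, 3, 1) -> finishes; pool += (0, 2, 1) = (5, 5, 2)
  P5 needs (5, 3, 2) <= (5, 5, 2) -> finishes; pool += (0, 2, 1) = (5, 7, 3)
  P8 needs (5, 4, 3) <= (5, 7, 3) -> finishes; pool += (2, 0, 3) = (7, 7, 6)
  P7 needs (5, 6, 3) <= (7, 7, 6) -> finishes; pool += (1, 2, 0) = (8, 9, 6)
  P0 needs (8, 9, 6) <= (8, 9, 6) -> finishes; pool += (0, 1, 0) = (8, 10, 6)


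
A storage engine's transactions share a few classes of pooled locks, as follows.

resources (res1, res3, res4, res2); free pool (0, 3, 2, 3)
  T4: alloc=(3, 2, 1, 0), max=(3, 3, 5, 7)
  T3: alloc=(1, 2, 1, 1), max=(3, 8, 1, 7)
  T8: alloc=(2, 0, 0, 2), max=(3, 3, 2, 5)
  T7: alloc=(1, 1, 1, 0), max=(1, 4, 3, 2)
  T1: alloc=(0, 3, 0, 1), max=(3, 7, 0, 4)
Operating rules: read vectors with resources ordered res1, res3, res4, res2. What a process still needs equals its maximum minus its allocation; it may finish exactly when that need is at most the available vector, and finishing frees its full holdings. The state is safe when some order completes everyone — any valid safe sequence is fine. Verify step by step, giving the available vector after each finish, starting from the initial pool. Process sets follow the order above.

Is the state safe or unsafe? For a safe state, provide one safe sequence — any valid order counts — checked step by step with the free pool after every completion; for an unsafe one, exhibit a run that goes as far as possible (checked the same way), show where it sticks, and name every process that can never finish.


SAFE — a valid safe sequence is T7, T8, T1, T3, T4.
Key observation: reading the order forward, T7 is the first process whose need (0, 3, 2, 2) meets the free pool (0, 3, 2, 3) exactly on a resource it requests.
Step-by-step check:
  pool = (0, 3, 2, 3)
  T7 needs (0, 3, 2, 2) <= (0, 3, 2, 3) -> finishes; pool += (1, 1, 1, 0) = (1, 4, 3, 3)
  T8 needs (1, 3, 2, 3) <= (1, 4, 3, 3) -> finishes; pool += (2, 0, 0, 2) = (3, 4, 3, 5)
  T1 needs (3, 4, 0, 3) <= (3, 4, 3, 5) -> finishes; pool += (0, 3, 0, 1) = (3, 7, 3, 6)
  T3 needs (2, 6, 0, 6) <= (3, 7, 3, 6) -> finishes; pool += (1, 2, 1, 1) = (4, 9, 4, 7)
  T4 needs (0, 1, 4, 7) <= (4, 9, 4, 7) -> finishes; pool += (3, 2, 1, 0) = (7, 11, 5, 7)
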